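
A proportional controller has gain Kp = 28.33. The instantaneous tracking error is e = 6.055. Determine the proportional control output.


u_P = Kp * e = 28.33 * 6.055 = 171.5381

171.5381


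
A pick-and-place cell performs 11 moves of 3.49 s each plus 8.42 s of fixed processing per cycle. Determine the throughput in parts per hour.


T_cycle = 11*3.49 + 8.42 = 46.8100 s
rate = 3600/T = 76.9066

76.9066 parts/hour


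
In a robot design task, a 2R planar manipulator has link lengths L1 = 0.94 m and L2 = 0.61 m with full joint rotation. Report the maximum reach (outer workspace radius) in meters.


r_max = L1 + L2 = 0.94 + 0.61 = 1.5500

1.5500 m


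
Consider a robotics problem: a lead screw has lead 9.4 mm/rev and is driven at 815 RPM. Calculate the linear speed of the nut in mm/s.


v = lead * (RPM/60) = 9.4*815/60 = 127.6833

127.6833 mm/s


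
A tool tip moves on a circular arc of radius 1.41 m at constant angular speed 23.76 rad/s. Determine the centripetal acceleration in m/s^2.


a_c = omega^2 * r = 23.76^2 * 1.41 = 795.9980

795.9980 m/s^2


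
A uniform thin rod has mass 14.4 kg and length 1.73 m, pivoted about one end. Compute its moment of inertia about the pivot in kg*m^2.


I = (1/3)*m*L^2 = (1/3)*14.4*1.73^2 = 14.3659

14.3659 kg*m^2


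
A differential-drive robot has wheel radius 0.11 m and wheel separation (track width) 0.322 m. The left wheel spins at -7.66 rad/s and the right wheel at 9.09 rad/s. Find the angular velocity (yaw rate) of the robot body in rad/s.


omega = r*(wR - wL)/L = 0.11*(9.09 - (-7.66))/0.322 = 5.7220

5.7220 rad/s


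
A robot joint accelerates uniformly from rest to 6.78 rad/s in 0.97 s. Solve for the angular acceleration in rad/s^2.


alpha = delta_omega / t = 6.78 / 0.97 = 6.9897

6.9897 rad/s^2


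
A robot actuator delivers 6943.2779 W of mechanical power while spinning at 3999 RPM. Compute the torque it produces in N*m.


omega = 3999 * 2*pi/60 = 418.774301 rad/s
tau = P / omega = 6943.2779 / 418.774301 = 16.5800

16.5800 N*m


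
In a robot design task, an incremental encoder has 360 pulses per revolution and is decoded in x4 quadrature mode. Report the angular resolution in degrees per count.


resolution = 360 / (PPR * 4) = 360 / 1440 = 0.2500

0.2500 degrees


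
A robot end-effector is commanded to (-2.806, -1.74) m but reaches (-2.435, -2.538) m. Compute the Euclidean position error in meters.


dx = -2.435 - (-2.806) = 0.3710, dy = -2.538 - (-1.74) = -0.7980
err = sqrt(0.137641 + 0.636804) = 0.8800

0.8800 m


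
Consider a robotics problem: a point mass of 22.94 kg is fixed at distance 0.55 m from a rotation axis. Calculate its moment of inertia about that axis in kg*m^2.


I = m*r^2 = 22.94*0.55^2 = 6.9394

6.9394 kg*m^2


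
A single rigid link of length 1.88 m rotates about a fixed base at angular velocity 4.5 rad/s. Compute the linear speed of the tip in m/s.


v = L*omega = 1.88 * 4.5 = 8.4600

8.4600 m/s


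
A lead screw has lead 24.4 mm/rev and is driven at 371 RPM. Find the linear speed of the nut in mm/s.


v = lead * (RPM/60) = 24.4*371/60 = 150.8733

150.8733 mm/s


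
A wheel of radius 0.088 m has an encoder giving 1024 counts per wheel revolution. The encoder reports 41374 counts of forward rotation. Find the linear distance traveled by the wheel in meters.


revs = 41374/1024 = 40.404297
d = revs * 2*pi*r = 40.404297 * 2*pi*0.088 = 22.3404

22.3404 m


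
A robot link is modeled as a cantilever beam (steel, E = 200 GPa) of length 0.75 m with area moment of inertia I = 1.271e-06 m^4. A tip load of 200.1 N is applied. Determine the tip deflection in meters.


delta = F*L^3/(3*E*I) = 200.1*0.75^3/(3*2.000e+11*1.271e-06)
      = 84.4171875/762600 = 1.1070e-04

1.1070e-04 m


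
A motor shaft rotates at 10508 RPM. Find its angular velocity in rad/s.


omega = 10508 * 2*pi/60 = 1100.3952

1100.3952 rad/s


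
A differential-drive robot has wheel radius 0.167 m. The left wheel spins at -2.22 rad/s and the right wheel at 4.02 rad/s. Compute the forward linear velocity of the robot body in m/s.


v = r*(wR + wL)/2 = 0.167*(4.02 + -2.22)/2 = 0.1503

0.1503 m/s


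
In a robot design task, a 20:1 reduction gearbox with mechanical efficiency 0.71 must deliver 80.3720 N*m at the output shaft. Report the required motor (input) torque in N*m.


tau_in = tau_out / (N * eta) = 80.3720 / (20 * 0.71) = 5.6600

5.6600 N*m


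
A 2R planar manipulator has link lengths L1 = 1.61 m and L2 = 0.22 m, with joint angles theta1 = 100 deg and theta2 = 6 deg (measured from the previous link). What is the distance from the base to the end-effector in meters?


x = L1*cos(th1) + L2*cos(th1+th2) = -0.340214
y = L1*sin(th1) + L2*sin(th1+th2) = 1.797018
d = sqrt(x^2 + y^2) = sqrt(0.115746 + 3.229274) = 1.8289

1.8289 m


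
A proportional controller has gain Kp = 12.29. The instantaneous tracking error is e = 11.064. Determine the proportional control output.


u_P = Kp * e = 12.29 * 11.064 = 135.9766

135.9766


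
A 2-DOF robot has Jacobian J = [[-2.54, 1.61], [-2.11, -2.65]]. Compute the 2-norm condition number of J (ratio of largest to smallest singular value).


JJ^T eigenvalues: trace(JJ^T) = 20.5183, det(JJ^T) = det(J)^2 = 102.57840961
s_max^2 = (20.5183 + sqrt(10.68699645))/2 = 11.89369860
s_min^2 = (20.5183 - sqrt(10.68699645))/2 = 8.62460140
kappa = s_max/s_min = sqrt(11.89369860/8.62460140) = 1.1743

1.1743


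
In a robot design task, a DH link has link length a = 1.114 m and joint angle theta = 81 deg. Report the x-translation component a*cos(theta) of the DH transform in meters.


a*cos(theta) = 1.114*cos(81 deg) = 0.1743

0.1743 m


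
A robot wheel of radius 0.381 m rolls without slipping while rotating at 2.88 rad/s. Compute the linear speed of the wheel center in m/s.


v = omega * r = 2.88 * 0.381 = 1.0973

1.0973 m/s


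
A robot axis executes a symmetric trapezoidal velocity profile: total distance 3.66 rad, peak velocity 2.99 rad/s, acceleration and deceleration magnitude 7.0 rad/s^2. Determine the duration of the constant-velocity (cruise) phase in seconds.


t_acc = v/a = 0.427143 s, d_acc = v^2/(2a) = 0.638579 rad each
d_cruise = 3.66 - 2*0.638579 = 2.382842 rad
t_cruise = d_cruise/v = 2.382842/2.99 = 0.7969

0.7969 s


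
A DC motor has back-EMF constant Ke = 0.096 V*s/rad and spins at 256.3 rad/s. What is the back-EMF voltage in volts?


V_emf = Ke * omega = 0.096*256.3 = 24.6048

24.6048 V


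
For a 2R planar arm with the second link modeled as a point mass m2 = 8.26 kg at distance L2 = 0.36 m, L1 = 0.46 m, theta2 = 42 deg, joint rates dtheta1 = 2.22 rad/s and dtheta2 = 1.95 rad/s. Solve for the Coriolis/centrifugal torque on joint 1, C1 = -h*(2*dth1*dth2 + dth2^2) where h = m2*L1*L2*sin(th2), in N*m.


h = m2*L1*L2*sin(th2) = 8.26*0.46*0.36*sin(42 deg) = 0.915274
C1 = -h*(2*2.22*1.95 + 1.95^2) = -0.915274*12.4605 = -11.4048

-11.4048 N*m


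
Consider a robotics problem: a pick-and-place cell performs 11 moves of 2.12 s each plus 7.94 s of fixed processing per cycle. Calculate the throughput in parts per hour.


T_cycle = 11*2.12 + 7.94 = 31.2600 s
rate = 3600/T = 115.1631

115.1631 parts/hour


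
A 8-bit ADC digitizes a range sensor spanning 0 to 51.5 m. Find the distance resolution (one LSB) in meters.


res = range / 2^n = 51.5/2^8 = 51.5/256 = 0.2012

0.2012 m


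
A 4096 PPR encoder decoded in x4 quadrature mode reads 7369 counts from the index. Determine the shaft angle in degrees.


angle = counts * 360 / (PPR*4) = 7369 * 360 / 16384 = 161.9165

161.9165 degrees


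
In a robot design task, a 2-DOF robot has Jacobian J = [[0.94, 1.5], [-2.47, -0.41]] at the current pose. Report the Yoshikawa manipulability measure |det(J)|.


det(J) = 0.94*-0.41 - (1.5)*(-2.47) = 3.3196
|det(J)| = 3.3196

3.3196


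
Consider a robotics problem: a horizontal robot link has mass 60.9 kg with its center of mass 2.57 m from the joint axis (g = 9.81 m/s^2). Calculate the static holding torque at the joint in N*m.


tau = m*g*L = 60.9 * 9.81 * 2.57 = 1535.3925

1535.3925 N*m


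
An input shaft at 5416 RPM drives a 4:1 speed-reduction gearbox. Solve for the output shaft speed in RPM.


omega_out = omega_in / N = 5416 / 4 = 1354.0000

1354.0000 RPM


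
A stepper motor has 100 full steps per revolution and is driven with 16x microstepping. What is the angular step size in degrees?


step = 360/(100*16) = 360/1600 = 0.2250

0.2250 degrees


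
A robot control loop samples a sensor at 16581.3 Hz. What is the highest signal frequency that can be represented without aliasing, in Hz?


f_max = f_s/2 = 16581.3/2 = 8290.6500

8290.6500 Hz


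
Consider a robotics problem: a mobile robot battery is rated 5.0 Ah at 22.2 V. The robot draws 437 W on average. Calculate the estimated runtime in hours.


E = 5.0*22.2 = 111.0000 Wh
t = E/P = 111.0000/437 = 0.2540

0.2540 hours


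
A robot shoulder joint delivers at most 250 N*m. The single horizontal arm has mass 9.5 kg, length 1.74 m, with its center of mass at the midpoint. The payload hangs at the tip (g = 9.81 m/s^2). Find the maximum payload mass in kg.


tau_arm = m_arm*g*(L/2) = 9.5*9.81*1.74/2 = 81.0797 N*m
tau_payload = tau_max - tau_arm = 250 - 81.0797 = 168.9203
m_payload = tau_payload / (g*L) = 168.9203 / (9.81*1.74) = 9.8961

9.8961 kg


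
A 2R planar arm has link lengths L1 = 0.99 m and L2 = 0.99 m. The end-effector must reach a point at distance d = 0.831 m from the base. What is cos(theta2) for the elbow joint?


cos(th2) = (d^2 - L1^2 - L2^2)/(2*L1*L2) = (0.831^2 - 0.99^2 - 0.99^2)/(2*0.99*0.99) = -0.6477

-0.6477


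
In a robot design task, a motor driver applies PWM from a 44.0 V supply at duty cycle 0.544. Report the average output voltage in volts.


V_avg = V_supply * D = 44.0*0.544 = 23.9360

23.9360 V


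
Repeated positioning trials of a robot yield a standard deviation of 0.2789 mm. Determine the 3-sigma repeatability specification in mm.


repeatability = 3*sigma = 3*0.2789 = 0.8367

0.8367 mm


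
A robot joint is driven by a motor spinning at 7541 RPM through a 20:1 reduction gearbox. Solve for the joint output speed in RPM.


omega_joint = omega_motor / N = 7541 / 20 = 377.0500

377.0500 RPM


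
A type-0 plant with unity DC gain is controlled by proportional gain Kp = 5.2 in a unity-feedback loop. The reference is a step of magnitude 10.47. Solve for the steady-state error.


e_ss = R/(1 + Kp) = 10.47/(1 + 5.2) = 10.47/6.2000 = 1.6887

1.6887


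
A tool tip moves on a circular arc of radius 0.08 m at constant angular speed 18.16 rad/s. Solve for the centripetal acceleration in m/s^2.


a_c = omega^2 * r = 18.16^2 * 0.08 = 26.3828

26.3828 m/s^2


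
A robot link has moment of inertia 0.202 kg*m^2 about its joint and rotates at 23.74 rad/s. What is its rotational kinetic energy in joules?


KE = (1/2)*I*omega^2 = 0.5*0.202*23.74^2 = 56.9223

56.9223 J


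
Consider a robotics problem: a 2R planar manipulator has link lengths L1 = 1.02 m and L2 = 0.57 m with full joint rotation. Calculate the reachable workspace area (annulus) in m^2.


r_max = L1 + L2 = 1.5900, r_min = |L1 - L2| = 0.4500
A = pi*(r_max^2 - r_min^2) = pi*(2.5281 - 0.2025) = 7.3061

7.3061 m^2


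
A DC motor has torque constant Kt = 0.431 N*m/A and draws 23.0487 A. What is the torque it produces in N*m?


tau = Kt * I = 0.431*23.0487 = 9.9340

9.9340 N*m


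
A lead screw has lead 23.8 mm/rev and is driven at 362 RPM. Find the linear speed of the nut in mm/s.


v = lead * (RPM/60) = 23.8*362/60 = 143.5933

143.5933 mm/s


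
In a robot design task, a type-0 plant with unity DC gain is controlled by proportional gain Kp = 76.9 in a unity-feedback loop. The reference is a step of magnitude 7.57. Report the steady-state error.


e_ss = R/(1 + Kp) = 7.57/(1 + 76.9) = 7.57/77.9000 = 0.0972

0.0972


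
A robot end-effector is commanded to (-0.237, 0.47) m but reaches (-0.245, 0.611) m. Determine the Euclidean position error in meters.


dx = -0.245 - (-0.237) = -0.0080, dy = 0.611 - (0.47) = 0.1410
err = sqrt(0.000064 + 0.019881) = 0.1412

0.1412 m


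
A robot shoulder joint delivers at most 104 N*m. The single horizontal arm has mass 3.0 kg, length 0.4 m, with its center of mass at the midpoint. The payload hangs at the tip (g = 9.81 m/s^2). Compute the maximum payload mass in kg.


tau_arm = m_arm*g*(L/2) = 3.0*9.81*0.4/2 = 5.8860 N*m
tau_payload = tau_max - tau_arm = 104 - 5.8860 = 98.1140
m_payload = tau_payload / (g*L) = 98.1140 / (9.81*0.4) = 25.0036

25.0036 kg


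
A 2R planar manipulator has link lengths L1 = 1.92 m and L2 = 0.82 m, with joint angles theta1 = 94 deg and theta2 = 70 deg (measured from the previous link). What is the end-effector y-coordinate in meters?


y = L1*sin(th1) + L2*sin(th1+th2) = 1.92*sin(94 deg) + 0.82*sin(164 deg) = 2.1413

2.1413 m


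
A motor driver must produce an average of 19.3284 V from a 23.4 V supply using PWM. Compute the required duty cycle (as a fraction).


D = V_avg/V_supply = 19.3284/23.4 = 0.8260

0.8260


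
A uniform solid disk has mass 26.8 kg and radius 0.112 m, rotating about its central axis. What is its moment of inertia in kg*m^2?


I = (1/2)*m*R^2 = 0.5*26.8*0.112^2 = 0.1681

0.1681 kg*m^2


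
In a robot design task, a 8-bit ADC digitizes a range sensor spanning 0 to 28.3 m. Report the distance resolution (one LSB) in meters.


res = range / 2^n = 28.3/2^8 = 28.3/256 = 0.1105

0.1105 m


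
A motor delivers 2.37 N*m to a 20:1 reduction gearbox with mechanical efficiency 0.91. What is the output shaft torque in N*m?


tau_out = tau_in * N * eta = 2.37 * 20 * 0.91 = 43.1340

43.1340 N*m


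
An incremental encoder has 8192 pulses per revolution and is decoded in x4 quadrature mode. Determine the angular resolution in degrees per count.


resolution = 360 / (PPR * 4) = 360 / 32768 = 0.0110

0.0110 degrees


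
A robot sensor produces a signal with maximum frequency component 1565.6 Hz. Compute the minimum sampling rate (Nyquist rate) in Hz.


f_s,min = 2*f_max = 2*1565.6 = 3131.2000

3131.2000 Hz


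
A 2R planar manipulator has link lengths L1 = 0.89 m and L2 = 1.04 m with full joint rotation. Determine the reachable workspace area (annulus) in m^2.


r_max = L1 + L2 = 1.9300, r_min = |L1 - L2| = 0.1500
A = pi*(r_max^2 - r_min^2) = pi*(3.7249 - 0.0225) = 11.6314

11.6314 m^2


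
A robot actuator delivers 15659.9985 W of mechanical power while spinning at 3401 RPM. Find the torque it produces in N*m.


omega = 3401 * 2*pi/60 = 356.151887 rad/s
tau = P / omega = 15659.9985 / 356.151887 = 43.9700

43.9700 N*m


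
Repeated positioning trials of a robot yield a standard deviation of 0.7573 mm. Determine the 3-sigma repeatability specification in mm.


repeatability = 3*sigma = 3*0.7573 = 2.2719

2.2719 mm


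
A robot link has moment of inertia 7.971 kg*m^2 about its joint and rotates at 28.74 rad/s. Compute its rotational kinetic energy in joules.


KE = (1/2)*I*omega^2 = 0.5*7.971*28.74^2 = 3291.9736

3291.9736 J


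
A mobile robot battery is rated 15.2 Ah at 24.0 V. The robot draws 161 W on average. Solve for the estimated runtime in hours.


E = 15.2*24.0 = 364.8000 Wh
t = E/P = 364.8000/161 = 2.2658

2.2658 hours


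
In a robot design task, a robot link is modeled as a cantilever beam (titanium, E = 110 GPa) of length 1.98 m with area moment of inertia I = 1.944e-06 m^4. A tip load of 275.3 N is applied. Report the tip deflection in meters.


delta = F*L^3/(3*E*I) = 275.3*1.98^3/(3*1.100e+11*1.944e-06)
      = 2136.9865176/641520 = 0.0033

0.0033 m


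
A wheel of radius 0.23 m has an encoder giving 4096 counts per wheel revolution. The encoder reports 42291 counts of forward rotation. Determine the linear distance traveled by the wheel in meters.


revs = 42291/4096 = 10.324951
d = revs * 2*pi*r = 10.324951 * 2*pi*0.23 = 14.9209

14.9209 m


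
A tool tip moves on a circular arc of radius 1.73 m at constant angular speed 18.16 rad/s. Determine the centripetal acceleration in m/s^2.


a_c = omega^2 * r = 18.16^2 * 1.73 = 570.5291

570.5291 m/s^2


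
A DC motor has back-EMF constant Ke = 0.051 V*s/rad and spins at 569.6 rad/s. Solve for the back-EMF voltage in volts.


V_emf = Ke * omega = 0.051*569.6 = 29.0496

29.0496 V


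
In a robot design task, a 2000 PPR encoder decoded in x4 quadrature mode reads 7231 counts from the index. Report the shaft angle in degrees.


angle = counts * 360 / (PPR*4) = 7231 * 360 / 8000 = 325.3950

325.3950 degrees


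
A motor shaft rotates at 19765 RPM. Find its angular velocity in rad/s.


omega = 19765 * 2*pi/60 = 2069.7860

2069.7860 rad/s


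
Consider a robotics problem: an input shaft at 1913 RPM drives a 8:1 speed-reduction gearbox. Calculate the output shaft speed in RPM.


omega_out = omega_in / N = 1913 / 8 = 239.1250

239.1250 RPM


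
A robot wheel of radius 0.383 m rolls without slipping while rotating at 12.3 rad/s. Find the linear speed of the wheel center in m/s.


v = omega * r = 12.3 * 0.383 = 4.7109

4.7109 m/s


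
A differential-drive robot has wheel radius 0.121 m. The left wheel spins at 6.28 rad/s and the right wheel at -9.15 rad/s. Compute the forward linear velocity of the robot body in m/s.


v = r*(wR + wL)/2 = 0.121*(-9.15 + 6.28)/2 = -0.1736

-0.1736 m/s


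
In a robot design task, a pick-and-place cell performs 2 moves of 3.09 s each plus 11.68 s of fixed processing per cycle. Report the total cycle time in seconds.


T = 2*3.09 + 11.68 = 17.8600

17.8600 s


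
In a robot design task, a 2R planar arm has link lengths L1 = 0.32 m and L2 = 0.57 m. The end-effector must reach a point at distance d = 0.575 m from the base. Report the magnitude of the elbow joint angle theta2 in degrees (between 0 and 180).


cos(th2) = (d^2 - L1^2 - L2^2)/(2*L1*L2) = (0.575^2 - 0.32^2 - 0.57^2)/(2*0.32*0.57) = -0.26500822
th2 = acos(-0.26500822) = 105.3674 deg

105.3674 degrees


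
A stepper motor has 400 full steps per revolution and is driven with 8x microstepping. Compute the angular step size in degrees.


step = 360/(400*8) = 360/3200 = 0.1125

0.1125 degrees


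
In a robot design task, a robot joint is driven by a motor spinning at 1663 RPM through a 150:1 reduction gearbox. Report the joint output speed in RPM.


omega_joint = omega_motor / N = 1663 / 150 = 11.0867

11.0867 RPM


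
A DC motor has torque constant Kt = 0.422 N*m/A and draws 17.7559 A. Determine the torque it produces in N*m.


tau = Kt * I = 0.422*17.7559 = 7.4930

7.4930 N*m


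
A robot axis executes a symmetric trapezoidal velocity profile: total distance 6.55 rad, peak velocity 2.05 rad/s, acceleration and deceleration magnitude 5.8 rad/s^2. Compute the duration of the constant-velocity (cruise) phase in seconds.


t_acc = v/a = 0.353448 s, d_acc = v^2/(2a) = 0.362284 rad each
d_cruise = 6.55 - 2*0.362284 = 5.825432 rad
t_cruise = d_cruise/v = 5.825432/2.05 = 2.8417

2.8417 s


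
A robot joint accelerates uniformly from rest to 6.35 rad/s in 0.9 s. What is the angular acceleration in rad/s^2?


alpha = delta_omega / t = 6.35 / 0.9 = 7.0556

7.0556 rad/s^2


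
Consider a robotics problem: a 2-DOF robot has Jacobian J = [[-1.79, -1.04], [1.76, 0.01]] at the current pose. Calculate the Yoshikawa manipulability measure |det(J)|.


det(J) = -1.79*0.01 - (-1.04)*(1.76) = 1.8125
|det(J)| = 1.8125

1.8125


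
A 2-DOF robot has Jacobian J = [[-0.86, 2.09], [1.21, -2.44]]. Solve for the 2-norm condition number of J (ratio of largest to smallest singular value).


JJ^T eigenvalues: trace(JJ^T) = 12.5254, det(JJ^T) = det(J)^2 = 0.18533025
s_max^2 = (12.5254 + sqrt(156.14432416))/2 = 12.51058613
s_min^2 = (12.5254 - sqrt(156.14432416))/2 = 0.01481387
kappa = s_max/s_min = sqrt(12.51058613/0.01481387) = 29.0606

29.0606


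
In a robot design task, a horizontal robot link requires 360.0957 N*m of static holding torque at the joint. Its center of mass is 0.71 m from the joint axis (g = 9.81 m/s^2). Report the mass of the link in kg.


m = tau / (g*L) = 360.0957 / (9.81 * 0.71) = 51.7000

51.7000 kg


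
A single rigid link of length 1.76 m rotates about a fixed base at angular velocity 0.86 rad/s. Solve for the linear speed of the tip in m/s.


v = L*omega = 1.76 * 0.86 = 1.5136

1.5136 m/s


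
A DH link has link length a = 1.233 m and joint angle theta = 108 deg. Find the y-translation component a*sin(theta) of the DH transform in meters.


a*sin(theta) = 1.233*sin(108 deg) = 1.1727

1.1727 m


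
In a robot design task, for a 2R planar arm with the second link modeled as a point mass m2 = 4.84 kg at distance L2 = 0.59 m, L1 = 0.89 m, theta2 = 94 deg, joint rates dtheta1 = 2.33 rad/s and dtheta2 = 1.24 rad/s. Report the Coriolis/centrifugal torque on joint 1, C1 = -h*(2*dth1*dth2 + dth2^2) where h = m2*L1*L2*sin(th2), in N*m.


h = m2*L1*L2*sin(th2) = 4.84*0.89*0.59*sin(94 deg) = 2.535293
C1 = -h*(2*2.33*1.24 + 1.24^2) = -2.535293*7.3160 = -18.5482

-18.5482 N*m


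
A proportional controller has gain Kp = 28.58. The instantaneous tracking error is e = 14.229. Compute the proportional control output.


u_P = Kp * e = 28.58 * 14.229 = 406.6648

406.6648


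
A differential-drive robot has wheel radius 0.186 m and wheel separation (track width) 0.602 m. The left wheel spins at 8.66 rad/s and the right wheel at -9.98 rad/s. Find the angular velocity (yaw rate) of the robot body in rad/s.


omega = r*(wR - wL)/L = 0.186*(-9.98 - (8.66))/0.602 = -5.7592

-5.7592 rad/s


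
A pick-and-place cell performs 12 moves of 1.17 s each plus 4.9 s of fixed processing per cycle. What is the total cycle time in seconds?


T = 12*1.17 + 4.9 = 18.9400

18.9400 s


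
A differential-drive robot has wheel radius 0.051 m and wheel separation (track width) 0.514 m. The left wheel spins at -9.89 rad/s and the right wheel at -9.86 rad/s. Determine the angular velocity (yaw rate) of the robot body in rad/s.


omega = r*(wR - wL)/L = 0.051*(-9.86 - (-9.89))/0.514 = 0.0030

0.0030 rad/s


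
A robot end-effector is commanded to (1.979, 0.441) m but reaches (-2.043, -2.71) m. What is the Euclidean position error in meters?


dx = -2.043 - (1.979) = -4.0220, dy = -2.71 - (0.441) = -3.1510
err = sqrt(16.176484 + 9.928801) = 5.1093

5.1093 m


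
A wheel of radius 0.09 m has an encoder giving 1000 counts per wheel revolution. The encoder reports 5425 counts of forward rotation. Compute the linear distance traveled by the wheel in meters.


revs = 5425/1000 = 5.425000
d = revs * 2*pi*r = 5.425000 * 2*pi*0.09 = 3.0678

3.0678 m


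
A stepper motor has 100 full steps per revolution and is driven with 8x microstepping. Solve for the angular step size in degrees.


step = 360/(100*8) = 360/800 = 0.4500

0.4500 degrees


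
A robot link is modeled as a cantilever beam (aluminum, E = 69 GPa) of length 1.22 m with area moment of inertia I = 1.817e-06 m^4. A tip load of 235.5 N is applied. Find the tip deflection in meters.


delta = F*L^3/(3*E*I) = 235.5*1.22^3/(3*6.900e+10*1.817e-06)
      = 427.632204/376119 = 0.0011

0.0011 m


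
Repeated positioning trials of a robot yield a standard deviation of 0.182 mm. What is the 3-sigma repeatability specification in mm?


repeatability = 3*sigma = 3*0.182 = 0.5460

0.5460 mm


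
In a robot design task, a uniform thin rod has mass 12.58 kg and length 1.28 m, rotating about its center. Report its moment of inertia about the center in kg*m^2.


I = (1/12)*m*L^2 = (1/12)*12.58*1.28^2 = 1.7176

1.7176 kg*m^2


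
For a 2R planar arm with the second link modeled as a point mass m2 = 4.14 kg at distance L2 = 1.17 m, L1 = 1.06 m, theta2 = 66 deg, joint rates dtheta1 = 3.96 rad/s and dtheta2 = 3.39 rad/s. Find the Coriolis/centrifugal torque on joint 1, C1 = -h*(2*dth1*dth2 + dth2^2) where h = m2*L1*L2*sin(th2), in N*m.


h = m2*L1*L2*sin(th2) = 4.14*1.06*1.17*sin(66 deg) = 4.690533
C1 = -h*(2*3.96*3.39 + 3.39^2) = -4.690533*38.3409 = -179.8393

-179.8393 N*m


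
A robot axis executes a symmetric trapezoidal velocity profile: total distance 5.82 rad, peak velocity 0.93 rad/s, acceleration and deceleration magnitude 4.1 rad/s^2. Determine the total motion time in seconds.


t_acc = v/a = 0.93/4.1 = 0.226829 s
d_acc = v^2/(2a) = 0.105476 rad (each ramp)
d_cruise = 5.82 - 2*0.105476 = 5.609048 rad
t_cruise = 5.609048/0.93 = 6.031234 s
t_total = 2*0.226829 + 6.031234 = 6.4849

6.4849 s


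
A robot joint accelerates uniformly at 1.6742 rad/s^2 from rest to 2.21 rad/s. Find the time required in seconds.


t = delta_omega / alpha = 2.21 / 1.6742 = 1.3200

1.3200 s


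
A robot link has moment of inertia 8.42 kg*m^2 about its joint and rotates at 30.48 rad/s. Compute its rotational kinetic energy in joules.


KE = (1/2)*I*omega^2 = 0.5*8.42*30.48^2 = 3911.2180

3911.2180 J


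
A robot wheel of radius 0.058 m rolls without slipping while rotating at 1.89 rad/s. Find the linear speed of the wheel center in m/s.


v = omega * r = 1.89 * 0.058 = 0.1096

0.1096 m/s


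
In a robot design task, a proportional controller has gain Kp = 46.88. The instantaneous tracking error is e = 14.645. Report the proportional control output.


u_P = Kp * e = 46.88 * 14.645 = 686.5576

686.5576


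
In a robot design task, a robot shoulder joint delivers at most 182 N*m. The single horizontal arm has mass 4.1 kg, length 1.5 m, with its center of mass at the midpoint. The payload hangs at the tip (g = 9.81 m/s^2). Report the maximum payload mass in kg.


tau_arm = m_arm*g*(L/2) = 4.1*9.81*1.5/2 = 30.1657 N*m
tau_payload = tau_max - tau_arm = 182 - 30.1657 = 151.8343
m_payload = tau_payload / (g*L) = 151.8343 / (9.81*1.5) = 10.3183

10.3183 kg


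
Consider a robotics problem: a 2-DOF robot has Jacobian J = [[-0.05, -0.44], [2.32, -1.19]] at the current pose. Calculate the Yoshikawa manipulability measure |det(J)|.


det(J) = -0.05*-1.19 - (-0.44)*(2.32) = 1.0803
|det(J)| = 1.0803

1.0803


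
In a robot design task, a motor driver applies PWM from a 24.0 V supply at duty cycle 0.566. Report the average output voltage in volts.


V_avg = V_supply * D = 24.0*0.566 = 13.5840

13.5840 V


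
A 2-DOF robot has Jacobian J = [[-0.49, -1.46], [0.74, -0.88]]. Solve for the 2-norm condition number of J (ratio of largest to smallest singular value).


JJ^T eigenvalues: trace(JJ^T) = 3.6937, det(JJ^T) = det(J)^2 = 2.28493456
s_max^2 = (3.6937 + sqrt(4.50368145))/2 = 2.90794395
s_min^2 = (3.6937 - sqrt(4.50368145))/2 = 0.78575605
kappa = s_max/s_min = sqrt(2.90794395/0.78575605) = 1.9238

1.9238


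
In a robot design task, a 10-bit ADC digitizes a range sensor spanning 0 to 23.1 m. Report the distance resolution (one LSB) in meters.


res = range / 2^n = 23.1/2^10 = 23.1/1024 = 0.0226

0.0226 m


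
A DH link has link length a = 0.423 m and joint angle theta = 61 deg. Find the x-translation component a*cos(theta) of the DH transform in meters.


a*cos(theta) = 0.423*cos(61 deg) = 0.2051

0.2051 m


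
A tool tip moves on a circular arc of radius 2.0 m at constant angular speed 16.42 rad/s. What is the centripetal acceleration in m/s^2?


a_c = omega^2 * r = 16.42^2 * 2.0 = 539.2328

539.2328 m/s^2


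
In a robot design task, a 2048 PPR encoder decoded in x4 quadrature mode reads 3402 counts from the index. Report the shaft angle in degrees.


angle = counts * 360 / (PPR*4) = 3402 * 360 / 8192 = 149.5020

149.5020 degrees


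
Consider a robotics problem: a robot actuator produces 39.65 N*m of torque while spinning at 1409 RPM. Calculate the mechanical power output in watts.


omega = 1409 * 2*pi/60 = 147.550135 rad/s
P = tau * omega = 39.65 * 147.550135 = 5850.3629

5850.3629 W


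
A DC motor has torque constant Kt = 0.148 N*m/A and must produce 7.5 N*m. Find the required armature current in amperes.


I = tau / Kt = 7.5/0.148 = 50.6757

50.6757 A


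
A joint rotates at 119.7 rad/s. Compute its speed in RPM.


RPM = 119.7 * 60/(2*pi) = 1143.0508

1143.0508 RPM


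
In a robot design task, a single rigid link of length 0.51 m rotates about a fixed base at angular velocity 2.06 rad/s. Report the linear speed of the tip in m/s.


v = L*omega = 0.51 * 2.06 = 1.0506

1.0506 m/s


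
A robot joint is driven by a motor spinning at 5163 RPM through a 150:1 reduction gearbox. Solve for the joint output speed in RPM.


omega_joint = omega_motor / N = 5163 / 150 = 34.4200

34.4200 RPM


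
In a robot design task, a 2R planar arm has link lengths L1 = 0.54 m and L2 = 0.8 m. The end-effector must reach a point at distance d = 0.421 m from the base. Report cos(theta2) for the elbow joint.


cos(th2) = (d^2 - L1^2 - L2^2)/(2*L1*L2) = (0.421^2 - 0.54^2 - 0.8^2)/(2*0.54*0.8) = -0.8731

-0.8731


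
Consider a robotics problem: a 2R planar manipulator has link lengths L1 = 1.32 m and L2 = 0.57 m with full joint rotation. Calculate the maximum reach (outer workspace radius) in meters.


r_max = L1 + L2 = 1.32 + 0.57 = 1.8900

1.8900 m


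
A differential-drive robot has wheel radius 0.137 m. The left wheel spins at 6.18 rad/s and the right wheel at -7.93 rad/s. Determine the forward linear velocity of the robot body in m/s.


v = r*(wR + wL)/2 = 0.137*(-7.93 + 6.18)/2 = -0.1199

-0.1199 m/s


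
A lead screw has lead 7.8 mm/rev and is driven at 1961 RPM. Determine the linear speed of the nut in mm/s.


v = lead * (RPM/60) = 7.8*1961/60 = 254.9300

254.9300 mm/s


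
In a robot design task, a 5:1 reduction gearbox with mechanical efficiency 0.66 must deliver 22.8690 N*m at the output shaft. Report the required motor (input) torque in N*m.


tau_in = tau_out / (N * eta) = 22.8690 / (5 * 0.66) = 6.9300

6.9300 N*m


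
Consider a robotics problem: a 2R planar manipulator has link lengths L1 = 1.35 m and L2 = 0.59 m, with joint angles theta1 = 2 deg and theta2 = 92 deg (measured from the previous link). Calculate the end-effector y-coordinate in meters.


y = L1*sin(th1) + L2*sin(th1+th2) = 1.35*sin(2 deg) + 0.59*sin(94 deg) = 0.6357

0.6357 m


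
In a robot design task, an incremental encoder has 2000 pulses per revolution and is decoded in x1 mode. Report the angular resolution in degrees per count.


resolution = 360 / (PPR * 1) = 360 / 2000 = 0.1800

0.1800 degrees


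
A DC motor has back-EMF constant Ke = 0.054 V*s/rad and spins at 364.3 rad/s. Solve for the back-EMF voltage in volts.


V_emf = Ke * omega = 0.054*364.3 = 19.6722

19.6722 V


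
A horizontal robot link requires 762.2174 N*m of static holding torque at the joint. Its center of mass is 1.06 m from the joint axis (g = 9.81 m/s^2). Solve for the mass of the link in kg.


m = tau / (g*L) = 762.2174 / (9.81 * 1.06) = 73.3000

73.3000 kg


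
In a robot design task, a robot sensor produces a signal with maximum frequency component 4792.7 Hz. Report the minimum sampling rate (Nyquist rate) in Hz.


f_s,min = 2*f_max = 2*4792.7 = 9585.4000

9585.4000 Hz


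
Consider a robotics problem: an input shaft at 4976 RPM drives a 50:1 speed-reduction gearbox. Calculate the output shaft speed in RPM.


omega_out = omega_in / N = 4976 / 50 = 99.5200

99.5200 RPM


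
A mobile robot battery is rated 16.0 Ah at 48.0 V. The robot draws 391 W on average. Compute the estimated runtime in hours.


E = 16.0*48.0 = 768.0000 Wh
t = E/P = 768.0000/391 = 1.9642

1.9642 hours


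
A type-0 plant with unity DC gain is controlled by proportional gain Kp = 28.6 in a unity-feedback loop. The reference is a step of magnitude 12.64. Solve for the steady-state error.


e_ss = R/(1 + Kp) = 12.64/(1 + 28.6) = 12.64/29.6000 = 0.4270

0.4270


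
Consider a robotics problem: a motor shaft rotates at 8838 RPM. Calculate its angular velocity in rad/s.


omega = 8838 * 2*pi/60 = 925.5132

925.5132 rad/s


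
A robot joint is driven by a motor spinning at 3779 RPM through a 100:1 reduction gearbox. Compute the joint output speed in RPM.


omega_joint = omega_motor / N = 3779 / 100 = 37.7900

37.7900 RPM


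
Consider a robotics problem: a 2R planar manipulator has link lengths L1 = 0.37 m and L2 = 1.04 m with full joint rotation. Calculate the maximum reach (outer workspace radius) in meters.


r_max = L1 + L2 = 0.37 + 1.04 = 1.4100

1.4100 m


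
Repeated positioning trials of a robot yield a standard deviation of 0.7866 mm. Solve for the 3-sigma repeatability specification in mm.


repeatability = 3*sigma = 3*0.7866 = 2.3598

2.3598 mm


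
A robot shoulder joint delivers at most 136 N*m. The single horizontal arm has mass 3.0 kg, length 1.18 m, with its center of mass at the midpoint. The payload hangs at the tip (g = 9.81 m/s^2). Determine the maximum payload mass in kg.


tau_arm = m_arm*g*(L/2) = 3.0*9.81*1.18/2 = 17.3637 N*m
tau_payload = tau_max - tau_arm = 136 - 17.3637 = 118.6363
m_payload = tau_payload / (g*L) = 118.6363 / (9.81*1.18) = 10.2486

10.2486 kg


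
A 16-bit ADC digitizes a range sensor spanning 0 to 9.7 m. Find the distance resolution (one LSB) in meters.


res = range / 2^n = 9.7/2^16 = 9.7/65536 = 1.4801e-04

1.4801e-04 m


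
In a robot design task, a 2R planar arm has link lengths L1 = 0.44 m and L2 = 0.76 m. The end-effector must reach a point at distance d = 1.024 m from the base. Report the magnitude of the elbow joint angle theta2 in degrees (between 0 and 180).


cos(th2) = (d^2 - L1^2 - L2^2)/(2*L1*L2) = (1.024^2 - 0.44^2 - 0.76^2)/(2*0.44*0.76) = 0.41473684
th2 = acos(0.41473684) = 65.4973 deg

65.4973 degrees


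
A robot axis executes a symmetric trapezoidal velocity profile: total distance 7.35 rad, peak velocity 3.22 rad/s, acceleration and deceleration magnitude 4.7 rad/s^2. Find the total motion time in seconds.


t_acc = v/a = 3.22/4.7 = 0.685106 s
d_acc = v^2/(2a) = 1.103021 rad (each ramp)
d_cruise = 7.35 - 2*1.103021 = 5.143958 rad
t_cruise = 5.143958/3.22 = 1.597502 s
t_total = 2*0.685106 + 1.597502 = 2.9677

2.9677 s


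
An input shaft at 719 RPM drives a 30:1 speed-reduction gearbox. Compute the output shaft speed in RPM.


omega_out = omega_in / N = 719 / 30 = 23.9667

23.9667 RPM


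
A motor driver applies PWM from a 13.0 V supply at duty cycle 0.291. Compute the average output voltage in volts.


V_avg = V_supply * D = 13.0*0.291 = 3.7830

3.7830 V


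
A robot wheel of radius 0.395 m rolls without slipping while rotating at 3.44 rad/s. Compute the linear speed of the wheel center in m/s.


v = omega * r = 3.44 * 0.395 = 1.3588

1.3588 m/s


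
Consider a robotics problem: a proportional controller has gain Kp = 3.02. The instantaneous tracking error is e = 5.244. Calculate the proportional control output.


u_P = Kp * e = 3.02 * 5.244 = 15.8369

15.8369


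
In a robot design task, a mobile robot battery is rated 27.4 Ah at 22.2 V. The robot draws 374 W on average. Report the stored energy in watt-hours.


E = capacity * V = 27.4*22.2 = 608.2800

608.2800 Wh


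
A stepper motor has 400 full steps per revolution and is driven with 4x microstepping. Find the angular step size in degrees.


step = 360/(400*4) = 360/1600 = 0.2250

0.2250 degrees


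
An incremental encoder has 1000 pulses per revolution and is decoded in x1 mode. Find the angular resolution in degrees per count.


resolution = 360 / (PPR * 1) = 360 / 1000 = 0.3600

0.3600 degrees


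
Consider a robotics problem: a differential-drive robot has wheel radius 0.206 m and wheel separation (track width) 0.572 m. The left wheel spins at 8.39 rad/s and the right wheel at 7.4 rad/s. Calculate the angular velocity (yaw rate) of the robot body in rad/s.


omega = r*(wR - wL)/L = 0.206*(7.4 - (8.39))/0.572 = -0.3565

-0.3565 rad/s


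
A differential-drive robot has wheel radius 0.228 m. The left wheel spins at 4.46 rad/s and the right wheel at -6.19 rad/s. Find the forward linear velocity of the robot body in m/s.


v = r*(wR + wL)/2 = 0.228*(-6.19 + 4.46)/2 = -0.1972

-0.1972 m/s


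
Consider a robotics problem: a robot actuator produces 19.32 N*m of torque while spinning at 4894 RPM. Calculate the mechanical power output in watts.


omega = 4894 * 2*pi/60 = 512.498482 rad/s
P = tau * omega = 19.32 * 512.498482 = 9901.4707

9901.4707 W


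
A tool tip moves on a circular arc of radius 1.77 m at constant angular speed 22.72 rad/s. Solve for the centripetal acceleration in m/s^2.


a_c = omega^2 * r = 22.72^2 * 1.77 = 913.6712

913.6712 m/s^2


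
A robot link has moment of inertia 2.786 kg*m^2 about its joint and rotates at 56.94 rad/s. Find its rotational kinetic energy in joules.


KE = (1/2)*I*omega^2 = 0.5*2.786*56.94^2 = 4516.3339

4516.3339 J


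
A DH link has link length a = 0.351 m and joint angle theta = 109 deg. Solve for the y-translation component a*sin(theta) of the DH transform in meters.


a*sin(theta) = 0.351*sin(109 deg) = 0.3319

0.3319 m


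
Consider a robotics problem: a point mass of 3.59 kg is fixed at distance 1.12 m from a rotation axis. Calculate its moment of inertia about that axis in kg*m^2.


I = m*r^2 = 3.59*1.12^2 = 4.5033

4.5033 kg*m^2


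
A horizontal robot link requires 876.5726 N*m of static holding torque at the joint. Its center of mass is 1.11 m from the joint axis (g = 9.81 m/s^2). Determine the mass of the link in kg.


m = tau / (g*L) = 876.5726 / (9.81 * 1.11) = 80.5000

80.5000 kg


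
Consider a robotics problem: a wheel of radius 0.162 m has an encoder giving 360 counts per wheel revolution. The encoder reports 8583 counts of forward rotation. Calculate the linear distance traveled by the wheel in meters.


revs = 8583/360 = 23.841667
d = revs * 2*pi*r = 23.841667 * 2*pi*0.162 = 24.2679

24.2679 m


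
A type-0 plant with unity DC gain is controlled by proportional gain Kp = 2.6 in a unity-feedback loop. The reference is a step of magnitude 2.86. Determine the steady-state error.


e_ss = R/(1 + Kp) = 2.86/(1 + 2.6) = 2.86/3.6000 = 0.7944

0.7944


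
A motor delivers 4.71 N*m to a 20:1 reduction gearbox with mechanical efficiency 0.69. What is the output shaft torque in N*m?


tau_out = tau_in * N * eta = 4.71 * 20 * 0.69 = 64.9980

64.9980 N*m


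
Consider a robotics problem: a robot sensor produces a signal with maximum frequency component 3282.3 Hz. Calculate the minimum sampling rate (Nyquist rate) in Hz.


f_s,min = 2*f_max = 2*3282.3 = 6564.6000

6564.6000 Hz


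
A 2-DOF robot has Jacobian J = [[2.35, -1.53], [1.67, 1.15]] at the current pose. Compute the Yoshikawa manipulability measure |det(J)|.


det(J) = 2.35*1.15 - (-1.53)*(1.67) = 5.2576
|det(J)| = 5.2576

5.2576


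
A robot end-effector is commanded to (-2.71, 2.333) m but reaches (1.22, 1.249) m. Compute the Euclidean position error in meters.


dx = 1.22 - (-2.71) = 3.9300, dy = 1.249 - (2.333) = -1.0840
err = sqrt(15.444900 + 1.175056) = 4.0768

4.0768 m


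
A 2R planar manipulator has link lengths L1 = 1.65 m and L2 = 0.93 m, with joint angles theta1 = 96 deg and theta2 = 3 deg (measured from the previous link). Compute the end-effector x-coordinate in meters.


x = L1*cos(th1) + L2*cos(th1+th2) = 1.65*cos(96 deg) + 0.93*cos(99 deg) = -0.3180

-0.3180 m


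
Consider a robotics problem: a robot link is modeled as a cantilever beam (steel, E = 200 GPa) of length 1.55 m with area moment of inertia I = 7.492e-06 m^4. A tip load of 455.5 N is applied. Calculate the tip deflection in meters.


delta = F*L^3/(3*E*I) = 455.5*1.55^3/(3*2.000e+11*7.492e-06)
      = 1696.2250625/4495200 = 3.7734e-04

3.7734e-04 m
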